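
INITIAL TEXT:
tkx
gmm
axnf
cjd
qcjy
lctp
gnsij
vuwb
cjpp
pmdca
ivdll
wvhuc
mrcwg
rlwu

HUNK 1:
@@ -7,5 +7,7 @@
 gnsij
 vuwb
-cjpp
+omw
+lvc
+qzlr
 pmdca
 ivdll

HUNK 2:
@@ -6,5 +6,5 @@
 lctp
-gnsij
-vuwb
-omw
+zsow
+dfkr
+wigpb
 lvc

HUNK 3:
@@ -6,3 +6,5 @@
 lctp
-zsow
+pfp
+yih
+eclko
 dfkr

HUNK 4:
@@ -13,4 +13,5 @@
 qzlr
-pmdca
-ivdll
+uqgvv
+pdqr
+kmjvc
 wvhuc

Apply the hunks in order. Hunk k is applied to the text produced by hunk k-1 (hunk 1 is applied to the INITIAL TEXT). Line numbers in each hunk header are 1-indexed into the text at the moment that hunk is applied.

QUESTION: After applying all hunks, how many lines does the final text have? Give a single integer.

Hunk 1: at line 7 remove [cjpp] add [omw,lvc,qzlr] -> 16 lines: tkx gmm axnf cjd qcjy lctp gnsij vuwb omw lvc qzlr pmdca ivdll wvhuc mrcwg rlwu
Hunk 2: at line 6 remove [gnsij,vuwb,omw] add [zsow,dfkr,wigpb] -> 16 lines: tkx gmm axnf cjd qcjy lctp zsow dfkr wigpb lvc qzlr pmdca ivdll wvhuc mrcwg rlwu
Hunk 3: at line 6 remove [zsow] add [pfp,yih,eclko] -> 18 lines: tkx gmm axnf cjd qcjy lctp pfp yih eclko dfkr wigpb lvc qzlr pmdca ivdll wvhuc mrcwg rlwu
Hunk 4: at line 13 remove [pmdca,ivdll] add [uqgvv,pdqr,kmjvc] -> 19 lines: tkx gmm axnf cjd qcjy lctp pfp yih eclko dfkr wigpb lvc qzlr uqgvv pdqr kmjvc wvhuc mrcwg rlwu
Final line count: 19

Answer: 19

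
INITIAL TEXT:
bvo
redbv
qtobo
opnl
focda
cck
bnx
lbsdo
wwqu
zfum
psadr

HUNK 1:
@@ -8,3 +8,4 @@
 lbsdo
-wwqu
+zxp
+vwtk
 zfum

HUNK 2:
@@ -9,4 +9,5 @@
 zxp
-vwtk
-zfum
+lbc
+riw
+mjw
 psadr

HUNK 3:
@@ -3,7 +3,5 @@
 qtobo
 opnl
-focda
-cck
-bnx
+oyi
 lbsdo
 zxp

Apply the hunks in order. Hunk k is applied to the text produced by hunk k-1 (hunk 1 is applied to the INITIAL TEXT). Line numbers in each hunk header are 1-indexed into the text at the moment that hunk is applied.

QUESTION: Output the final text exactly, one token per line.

Hunk 1: at line 8 remove [wwqu] add [zxp,vwtk] -> 12 lines: bvo redbv qtobo opnl focda cck bnx lbsdo zxp vwtk zfum psadr
Hunk 2: at line 9 remove [vwtk,zfum] add [lbc,riw,mjw] -> 13 lines: bvo redbv qtobo opnl focda cck bnx lbsdo zxp lbc riw mjw psadr
Hunk 3: at line 3 remove [focda,cck,bnx] add [oyi] -> 11 lines: bvo redbv qtobo opnl oyi lbsdo zxp lbc riw mjw psadr

Answer: bvo
redbv
qtobo
opnl
oyi
lbsdo
zxp
lbc
riw
mjw
psadr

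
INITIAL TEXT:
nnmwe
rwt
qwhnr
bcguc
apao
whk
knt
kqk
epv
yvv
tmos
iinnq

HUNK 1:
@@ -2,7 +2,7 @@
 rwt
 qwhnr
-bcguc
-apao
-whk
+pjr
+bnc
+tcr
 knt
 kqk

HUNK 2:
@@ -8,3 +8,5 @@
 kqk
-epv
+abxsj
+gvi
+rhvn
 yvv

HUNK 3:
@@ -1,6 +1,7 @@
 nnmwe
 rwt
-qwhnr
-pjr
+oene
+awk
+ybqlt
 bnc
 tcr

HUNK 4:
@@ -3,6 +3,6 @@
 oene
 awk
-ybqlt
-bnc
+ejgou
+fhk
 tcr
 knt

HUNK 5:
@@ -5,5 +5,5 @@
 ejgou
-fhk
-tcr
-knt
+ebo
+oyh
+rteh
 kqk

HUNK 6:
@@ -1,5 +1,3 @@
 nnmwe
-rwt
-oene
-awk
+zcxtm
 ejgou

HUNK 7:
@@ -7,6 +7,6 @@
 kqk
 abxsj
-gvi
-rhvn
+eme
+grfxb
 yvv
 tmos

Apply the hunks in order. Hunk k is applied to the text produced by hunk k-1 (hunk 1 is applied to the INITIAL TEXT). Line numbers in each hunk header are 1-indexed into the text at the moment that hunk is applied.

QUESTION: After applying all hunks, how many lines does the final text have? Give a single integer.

Answer: 13

Derivation:
Hunk 1: at line 2 remove [bcguc,apao,whk] add [pjr,bnc,tcr] -> 12 lines: nnmwe rwt qwhnr pjr bnc tcr knt kqk epv yvv tmos iinnq
Hunk 2: at line 8 remove [epv] add [abxsj,gvi,rhvn] -> 14 lines: nnmwe rwt qwhnr pjr bnc tcr knt kqk abxsj gvi rhvn yvv tmos iinnq
Hunk 3: at line 1 remove [qwhnr,pjr] add [oene,awk,ybqlt] -> 15 lines: nnmwe rwt oene awk ybqlt bnc tcr knt kqk abxsj gvi rhvn yvv tmos iinnq
Hunk 4: at line 3 remove [ybqlt,bnc] add [ejgou,fhk] -> 15 lines: nnmwe rwt oene awk ejgou fhk tcr knt kqk abxsj gvi rhvn yvv tmos iinnq
Hunk 5: at line 5 remove [fhk,tcr,knt] add [ebo,oyh,rteh] -> 15 lines: nnmwe rwt oene awk ejgou ebo oyh rteh kqk abxsj gvi rhvn yvv tmos iinnq
Hunk 6: at line 1 remove [rwt,oene,awk] add [zcxtm] -> 13 lines: nnmwe zcxtm ejgou ebo oyh rteh kqk abxsj gvi rhvn yvv tmos iinnq
Hunk 7: at line 7 remove [gvi,rhvn] add [eme,grfxb] -> 13 lines: nnmwe zcxtm ejgou ebo oyh rteh kqk abxsj eme grfxb yvv tmos iinnq
Final line count: 13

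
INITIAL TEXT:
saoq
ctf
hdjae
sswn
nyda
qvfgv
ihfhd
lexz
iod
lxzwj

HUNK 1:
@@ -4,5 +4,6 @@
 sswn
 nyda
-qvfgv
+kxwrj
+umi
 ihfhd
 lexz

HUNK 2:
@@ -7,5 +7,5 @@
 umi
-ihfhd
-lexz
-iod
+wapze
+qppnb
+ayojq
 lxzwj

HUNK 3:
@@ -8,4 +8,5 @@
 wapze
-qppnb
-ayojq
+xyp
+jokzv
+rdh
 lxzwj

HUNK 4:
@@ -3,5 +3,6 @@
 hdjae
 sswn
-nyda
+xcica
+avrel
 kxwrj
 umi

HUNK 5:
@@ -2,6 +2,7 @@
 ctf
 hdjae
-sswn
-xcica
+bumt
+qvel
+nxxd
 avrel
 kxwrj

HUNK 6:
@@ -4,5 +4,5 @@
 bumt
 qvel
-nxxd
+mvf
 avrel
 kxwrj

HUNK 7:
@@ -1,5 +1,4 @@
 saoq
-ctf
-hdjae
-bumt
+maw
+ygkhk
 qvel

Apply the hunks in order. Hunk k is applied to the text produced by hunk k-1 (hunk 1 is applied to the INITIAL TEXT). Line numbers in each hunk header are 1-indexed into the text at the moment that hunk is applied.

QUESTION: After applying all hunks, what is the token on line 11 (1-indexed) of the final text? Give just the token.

Answer: jokzv

Derivation:
Hunk 1: at line 4 remove [qvfgv] add [kxwrj,umi] -> 11 lines: saoq ctf hdjae sswn nyda kxwrj umi ihfhd lexz iod lxzwj
Hunk 2: at line 7 remove [ihfhd,lexz,iod] add [wapze,qppnb,ayojq] -> 11 lines: saoq ctf hdjae sswn nyda kxwrj umi wapze qppnb ayojq lxzwj
Hunk 3: at line 8 remove [qppnb,ayojq] add [xyp,jokzv,rdh] -> 12 lines: saoq ctf hdjae sswn nyda kxwrj umi wapze xyp jokzv rdh lxzwj
Hunk 4: at line 3 remove [nyda] add [xcica,avrel] -> 13 lines: saoq ctf hdjae sswn xcica avrel kxwrj umi wapze xyp jokzv rdh lxzwj
Hunk 5: at line 2 remove [sswn,xcica] add [bumt,qvel,nxxd] -> 14 lines: saoq ctf hdjae bumt qvel nxxd avrel kxwrj umi wapze xyp jokzv rdh lxzwj
Hunk 6: at line 4 remove [nxxd] add [mvf] -> 14 lines: saoq ctf hdjae bumt qvel mvf avrel kxwrj umi wapze xyp jokzv rdh lxzwj
Hunk 7: at line 1 remove [ctf,hdjae,bumt] add [maw,ygkhk] -> 13 lines: saoq maw ygkhk qvel mvf avrel kxwrj umi wapze xyp jokzv rdh lxzwj
Final line 11: jokzv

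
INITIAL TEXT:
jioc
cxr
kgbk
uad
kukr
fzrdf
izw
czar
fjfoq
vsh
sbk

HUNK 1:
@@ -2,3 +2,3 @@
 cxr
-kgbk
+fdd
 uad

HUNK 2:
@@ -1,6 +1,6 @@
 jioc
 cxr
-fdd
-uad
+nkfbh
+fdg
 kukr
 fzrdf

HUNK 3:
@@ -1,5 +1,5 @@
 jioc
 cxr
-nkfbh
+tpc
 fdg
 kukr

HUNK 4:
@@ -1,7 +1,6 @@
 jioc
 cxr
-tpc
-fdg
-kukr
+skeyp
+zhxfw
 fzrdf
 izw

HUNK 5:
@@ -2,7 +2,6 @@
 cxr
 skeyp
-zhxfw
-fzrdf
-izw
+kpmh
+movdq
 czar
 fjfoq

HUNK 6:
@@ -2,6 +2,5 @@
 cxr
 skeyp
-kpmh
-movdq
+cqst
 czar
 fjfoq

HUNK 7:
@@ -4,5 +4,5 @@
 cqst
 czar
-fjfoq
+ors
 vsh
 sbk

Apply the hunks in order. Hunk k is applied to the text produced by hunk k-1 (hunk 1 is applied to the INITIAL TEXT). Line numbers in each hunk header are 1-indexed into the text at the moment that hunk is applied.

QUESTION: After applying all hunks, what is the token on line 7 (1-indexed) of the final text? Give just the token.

Hunk 1: at line 2 remove [kgbk] add [fdd] -> 11 lines: jioc cxr fdd uad kukr fzrdf izw czar fjfoq vsh sbk
Hunk 2: at line 1 remove [fdd,uad] add [nkfbh,fdg] -> 11 lines: jioc cxr nkfbh fdg kukr fzrdf izw czar fjfoq vsh sbk
Hunk 3: at line 1 remove [nkfbh] add [tpc] -> 11 lines: jioc cxr tpc fdg kukr fzrdf izw czar fjfoq vsh sbk
Hunk 4: at line 1 remove [tpc,fdg,kukr] add [skeyp,zhxfw] -> 10 lines: jioc cxr skeyp zhxfw fzrdf izw czar fjfoq vsh sbk
Hunk 5: at line 2 remove [zhxfw,fzrdf,izw] add [kpmh,movdq] -> 9 lines: jioc cxr skeyp kpmh movdq czar fjfoq vsh sbk
Hunk 6: at line 2 remove [kpmh,movdq] add [cqst] -> 8 lines: jioc cxr skeyp cqst czar fjfoq vsh sbk
Hunk 7: at line 4 remove [fjfoq] add [ors] -> 8 lines: jioc cxr skeyp cqst czar ors vsh sbk
Final line 7: vsh

Answer: vsh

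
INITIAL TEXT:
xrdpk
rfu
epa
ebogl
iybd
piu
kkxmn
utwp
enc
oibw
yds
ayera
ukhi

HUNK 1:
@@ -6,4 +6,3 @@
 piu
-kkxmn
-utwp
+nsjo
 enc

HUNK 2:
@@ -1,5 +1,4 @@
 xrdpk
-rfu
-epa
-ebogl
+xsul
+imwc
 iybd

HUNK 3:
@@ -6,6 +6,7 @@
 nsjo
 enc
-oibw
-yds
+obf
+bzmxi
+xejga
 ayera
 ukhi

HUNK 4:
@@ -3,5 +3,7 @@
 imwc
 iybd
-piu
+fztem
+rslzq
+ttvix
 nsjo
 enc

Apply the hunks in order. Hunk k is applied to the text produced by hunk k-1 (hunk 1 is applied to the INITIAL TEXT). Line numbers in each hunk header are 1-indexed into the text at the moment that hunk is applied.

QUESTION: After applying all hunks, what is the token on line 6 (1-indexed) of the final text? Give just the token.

Answer: rslzq

Derivation:
Hunk 1: at line 6 remove [kkxmn,utwp] add [nsjo] -> 12 lines: xrdpk rfu epa ebogl iybd piu nsjo enc oibw yds ayera ukhi
Hunk 2: at line 1 remove [rfu,epa,ebogl] add [xsul,imwc] -> 11 lines: xrdpk xsul imwc iybd piu nsjo enc oibw yds ayera ukhi
Hunk 3: at line 6 remove [oibw,yds] add [obf,bzmxi,xejga] -> 12 lines: xrdpk xsul imwc iybd piu nsjo enc obf bzmxi xejga ayera ukhi
Hunk 4: at line 3 remove [piu] add [fztem,rslzq,ttvix] -> 14 lines: xrdpk xsul imwc iybd fztem rslzq ttvix nsjo enc obf bzmxi xejga ayera ukhi
Final line 6: rslzq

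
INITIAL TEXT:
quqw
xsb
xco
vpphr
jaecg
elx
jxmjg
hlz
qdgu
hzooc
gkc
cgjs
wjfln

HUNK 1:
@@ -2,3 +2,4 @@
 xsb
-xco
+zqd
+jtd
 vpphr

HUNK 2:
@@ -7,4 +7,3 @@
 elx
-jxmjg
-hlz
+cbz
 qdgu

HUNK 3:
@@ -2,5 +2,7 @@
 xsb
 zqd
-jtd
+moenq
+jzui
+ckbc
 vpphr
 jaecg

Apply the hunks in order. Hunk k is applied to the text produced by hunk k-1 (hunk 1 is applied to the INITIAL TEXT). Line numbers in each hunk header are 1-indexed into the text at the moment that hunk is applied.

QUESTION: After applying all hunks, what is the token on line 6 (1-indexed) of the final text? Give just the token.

Answer: ckbc

Derivation:
Hunk 1: at line 2 remove [xco] add [zqd,jtd] -> 14 lines: quqw xsb zqd jtd vpphr jaecg elx jxmjg hlz qdgu hzooc gkc cgjs wjfln
Hunk 2: at line 7 remove [jxmjg,hlz] add [cbz] -> 13 lines: quqw xsb zqd jtd vpphr jaecg elx cbz qdgu hzooc gkc cgjs wjfln
Hunk 3: at line 2 remove [jtd] add [moenq,jzui,ckbc] -> 15 lines: quqw xsb zqd moenq jzui ckbc vpphr jaecg elx cbz qdgu hzooc gkc cgjs wjfln
Final line 6: ckbc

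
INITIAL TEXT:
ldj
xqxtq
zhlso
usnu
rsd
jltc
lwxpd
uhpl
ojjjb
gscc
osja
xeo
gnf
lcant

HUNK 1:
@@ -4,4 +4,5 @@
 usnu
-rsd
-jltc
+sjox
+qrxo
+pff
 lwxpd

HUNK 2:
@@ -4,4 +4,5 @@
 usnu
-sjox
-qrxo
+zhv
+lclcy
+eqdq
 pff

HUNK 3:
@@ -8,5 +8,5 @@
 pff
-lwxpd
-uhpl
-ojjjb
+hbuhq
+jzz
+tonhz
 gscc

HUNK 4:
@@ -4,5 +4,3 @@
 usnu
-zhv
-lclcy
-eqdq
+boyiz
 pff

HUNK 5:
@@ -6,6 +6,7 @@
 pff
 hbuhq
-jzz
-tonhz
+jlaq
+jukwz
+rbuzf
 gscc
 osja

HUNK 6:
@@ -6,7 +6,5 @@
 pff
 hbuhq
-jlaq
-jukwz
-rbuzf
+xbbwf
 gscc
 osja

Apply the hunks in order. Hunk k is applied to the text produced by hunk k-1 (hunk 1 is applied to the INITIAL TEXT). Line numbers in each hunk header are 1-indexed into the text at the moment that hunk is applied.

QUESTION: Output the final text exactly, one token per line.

Hunk 1: at line 4 remove [rsd,jltc] add [sjox,qrxo,pff] -> 15 lines: ldj xqxtq zhlso usnu sjox qrxo pff lwxpd uhpl ojjjb gscc osja xeo gnf lcant
Hunk 2: at line 4 remove [sjox,qrxo] add [zhv,lclcy,eqdq] -> 16 lines: ldj xqxtq zhlso usnu zhv lclcy eqdq pff lwxpd uhpl ojjjb gscc osja xeo gnf lcant
Hunk 3: at line 8 remove [lwxpd,uhpl,ojjjb] add [hbuhq,jzz,tonhz] -> 16 lines: ldj xqxtq zhlso usnu zhv lclcy eqdq pff hbuhq jzz tonhz gscc osja xeo gnf lcant
Hunk 4: at line 4 remove [zhv,lclcy,eqdq] add [boyiz] -> 14 lines: ldj xqxtq zhlso usnu boyiz pff hbuhq jzz tonhz gscc osja xeo gnf lcant
Hunk 5: at line 6 remove [jzz,tonhz] add [jlaq,jukwz,rbuzf] -> 15 lines: ldj xqxtq zhlso usnu boyiz pff hbuhq jlaq jukwz rbuzf gscc osja xeo gnf lcant
Hunk 6: at line 6 remove [jlaq,jukwz,rbuzf] add [xbbwf] -> 13 lines: ldj xqxtq zhlso usnu boyiz pff hbuhq xbbwf gscc osja xeo gnf lcant

Answer: ldj
xqxtq
zhlso
usnu
boyiz
pff
hbuhq
xbbwf
gscc
osja
xeo
gnf
lcant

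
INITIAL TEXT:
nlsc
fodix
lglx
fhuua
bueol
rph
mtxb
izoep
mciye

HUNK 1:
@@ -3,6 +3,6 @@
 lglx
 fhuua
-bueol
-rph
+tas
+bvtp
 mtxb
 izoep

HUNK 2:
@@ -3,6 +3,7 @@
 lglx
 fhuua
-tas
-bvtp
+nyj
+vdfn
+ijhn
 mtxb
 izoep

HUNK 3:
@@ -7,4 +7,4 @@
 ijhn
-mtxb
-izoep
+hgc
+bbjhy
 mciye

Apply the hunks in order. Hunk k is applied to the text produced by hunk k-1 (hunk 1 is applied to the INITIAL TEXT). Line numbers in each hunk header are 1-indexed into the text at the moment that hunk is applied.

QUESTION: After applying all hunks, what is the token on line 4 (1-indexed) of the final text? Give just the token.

Hunk 1: at line 3 remove [bueol,rph] add [tas,bvtp] -> 9 lines: nlsc fodix lglx fhuua tas bvtp mtxb izoep mciye
Hunk 2: at line 3 remove [tas,bvtp] add [nyj,vdfn,ijhn] -> 10 lines: nlsc fodix lglx fhuua nyj vdfn ijhn mtxb izoep mciye
Hunk 3: at line 7 remove [mtxb,izoep] add [hgc,bbjhy] -> 10 lines: nlsc fodix lglx fhuua nyj vdfn ijhn hgc bbjhy mciye
Final line 4: fhuua

Answer: fhuua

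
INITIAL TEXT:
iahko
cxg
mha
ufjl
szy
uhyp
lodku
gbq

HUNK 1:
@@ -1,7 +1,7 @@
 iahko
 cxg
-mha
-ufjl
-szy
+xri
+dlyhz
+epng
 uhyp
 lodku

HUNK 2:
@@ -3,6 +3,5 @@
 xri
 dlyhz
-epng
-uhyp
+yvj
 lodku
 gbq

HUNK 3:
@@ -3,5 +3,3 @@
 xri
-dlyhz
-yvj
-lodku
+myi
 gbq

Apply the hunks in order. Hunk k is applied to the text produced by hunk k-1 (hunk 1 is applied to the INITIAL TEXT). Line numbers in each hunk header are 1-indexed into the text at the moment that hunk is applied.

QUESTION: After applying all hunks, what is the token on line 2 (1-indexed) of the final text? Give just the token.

Hunk 1: at line 1 remove [mha,ufjl,szy] add [xri,dlyhz,epng] -> 8 lines: iahko cxg xri dlyhz epng uhyp lodku gbq
Hunk 2: at line 3 remove [epng,uhyp] add [yvj] -> 7 lines: iahko cxg xri dlyhz yvj lodku gbq
Hunk 3: at line 3 remove [dlyhz,yvj,lodku] add [myi] -> 5 lines: iahko cxg xri myi gbq
Final line 2: cxg

Answer: cxg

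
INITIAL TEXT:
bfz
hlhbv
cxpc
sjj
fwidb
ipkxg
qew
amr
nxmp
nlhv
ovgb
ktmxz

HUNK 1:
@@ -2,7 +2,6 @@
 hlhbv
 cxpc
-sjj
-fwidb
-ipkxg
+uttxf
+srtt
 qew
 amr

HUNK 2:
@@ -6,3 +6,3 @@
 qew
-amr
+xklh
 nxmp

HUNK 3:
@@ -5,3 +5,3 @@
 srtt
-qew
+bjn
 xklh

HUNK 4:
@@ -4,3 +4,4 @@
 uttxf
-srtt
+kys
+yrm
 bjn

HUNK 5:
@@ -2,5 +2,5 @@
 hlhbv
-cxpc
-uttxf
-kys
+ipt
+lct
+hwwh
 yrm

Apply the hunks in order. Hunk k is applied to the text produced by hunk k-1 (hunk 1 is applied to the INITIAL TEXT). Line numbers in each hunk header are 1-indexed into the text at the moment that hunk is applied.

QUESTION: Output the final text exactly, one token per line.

Hunk 1: at line 2 remove [sjj,fwidb,ipkxg] add [uttxf,srtt] -> 11 lines: bfz hlhbv cxpc uttxf srtt qew amr nxmp nlhv ovgb ktmxz
Hunk 2: at line 6 remove [amr] add [xklh] -> 11 lines: bfz hlhbv cxpc uttxf srtt qew xklh nxmp nlhv ovgb ktmxz
Hunk 3: at line 5 remove [qew] add [bjn] -> 11 lines: bfz hlhbv cxpc uttxf srtt bjn xklh nxmp nlhv ovgb ktmxz
Hunk 4: at line 4 remove [srtt] add [kys,yrm] -> 12 lines: bfz hlhbv cxpc uttxf kys yrm bjn xklh nxmp nlhv ovgb ktmxz
Hunk 5: at line 2 remove [cxpc,uttxf,kys] add [ipt,lct,hwwh] -> 12 lines: bfz hlhbv ipt lct hwwh yrm bjn xklh nxmp nlhv ovgb ktmxz

Answer: bfz
hlhbv
ipt
lct
hwwh
yrm
bjn
xklh
nxmp
nlhv
ovgb
ktmxz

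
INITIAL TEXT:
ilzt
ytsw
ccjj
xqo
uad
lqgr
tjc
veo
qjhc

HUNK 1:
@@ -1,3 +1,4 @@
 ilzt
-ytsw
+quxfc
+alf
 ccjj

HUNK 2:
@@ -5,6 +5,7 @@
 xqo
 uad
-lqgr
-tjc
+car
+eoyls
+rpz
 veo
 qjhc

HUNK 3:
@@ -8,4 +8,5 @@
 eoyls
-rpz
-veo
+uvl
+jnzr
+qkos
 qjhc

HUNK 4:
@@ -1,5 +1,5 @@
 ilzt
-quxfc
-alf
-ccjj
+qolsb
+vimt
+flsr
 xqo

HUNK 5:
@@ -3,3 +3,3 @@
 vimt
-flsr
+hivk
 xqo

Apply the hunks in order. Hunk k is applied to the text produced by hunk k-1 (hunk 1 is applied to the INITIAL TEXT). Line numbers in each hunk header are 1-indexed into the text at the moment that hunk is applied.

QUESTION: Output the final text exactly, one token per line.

Answer: ilzt
qolsb
vimt
hivk
xqo
uad
car
eoyls
uvl
jnzr
qkos
qjhc

Derivation:
Hunk 1: at line 1 remove [ytsw] add [quxfc,alf] -> 10 lines: ilzt quxfc alf ccjj xqo uad lqgr tjc veo qjhc
Hunk 2: at line 5 remove [lqgr,tjc] add [car,eoyls,rpz] -> 11 lines: ilzt quxfc alf ccjj xqo uad car eoyls rpz veo qjhc
Hunk 3: at line 8 remove [rpz,veo] add [uvl,jnzr,qkos] -> 12 lines: ilzt quxfc alf ccjj xqo uad car eoyls uvl jnzr qkos qjhc
Hunk 4: at line 1 remove [quxfc,alf,ccjj] add [qolsb,vimt,flsr] -> 12 lines: ilzt qolsb vimt flsr xqo uad car eoyls uvl jnzr qkos qjhc
Hunk 5: at line 3 remove [flsr] add [hivk] -> 12 lines: ilzt qolsb vimt hivk xqo uad car eoyls uvl jnzr qkos qjhc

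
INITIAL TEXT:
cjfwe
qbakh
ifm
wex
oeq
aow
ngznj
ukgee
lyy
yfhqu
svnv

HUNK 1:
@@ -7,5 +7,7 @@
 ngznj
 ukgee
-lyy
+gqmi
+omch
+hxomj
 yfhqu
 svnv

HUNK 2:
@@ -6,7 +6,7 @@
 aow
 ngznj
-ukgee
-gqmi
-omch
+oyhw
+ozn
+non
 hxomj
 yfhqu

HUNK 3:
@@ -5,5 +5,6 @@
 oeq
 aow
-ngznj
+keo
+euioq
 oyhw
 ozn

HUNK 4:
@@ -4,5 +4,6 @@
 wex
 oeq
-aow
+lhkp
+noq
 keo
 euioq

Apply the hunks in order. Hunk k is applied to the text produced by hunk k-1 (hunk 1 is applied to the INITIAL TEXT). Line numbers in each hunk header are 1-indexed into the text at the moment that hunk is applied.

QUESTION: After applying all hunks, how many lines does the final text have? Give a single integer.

Answer: 15

Derivation:
Hunk 1: at line 7 remove [lyy] add [gqmi,omch,hxomj] -> 13 lines: cjfwe qbakh ifm wex oeq aow ngznj ukgee gqmi omch hxomj yfhqu svnv
Hunk 2: at line 6 remove [ukgee,gqmi,omch] add [oyhw,ozn,non] -> 13 lines: cjfwe qbakh ifm wex oeq aow ngznj oyhw ozn non hxomj yfhqu svnv
Hunk 3: at line 5 remove [ngznj] add [keo,euioq] -> 14 lines: cjfwe qbakh ifm wex oeq aow keo euioq oyhw ozn non hxomj yfhqu svnv
Hunk 4: at line 4 remove [aow] add [lhkp,noq] -> 15 lines: cjfwe qbakh ifm wex oeq lhkp noq keo euioq oyhw ozn non hxomj yfhqu svnv
Final line count: 15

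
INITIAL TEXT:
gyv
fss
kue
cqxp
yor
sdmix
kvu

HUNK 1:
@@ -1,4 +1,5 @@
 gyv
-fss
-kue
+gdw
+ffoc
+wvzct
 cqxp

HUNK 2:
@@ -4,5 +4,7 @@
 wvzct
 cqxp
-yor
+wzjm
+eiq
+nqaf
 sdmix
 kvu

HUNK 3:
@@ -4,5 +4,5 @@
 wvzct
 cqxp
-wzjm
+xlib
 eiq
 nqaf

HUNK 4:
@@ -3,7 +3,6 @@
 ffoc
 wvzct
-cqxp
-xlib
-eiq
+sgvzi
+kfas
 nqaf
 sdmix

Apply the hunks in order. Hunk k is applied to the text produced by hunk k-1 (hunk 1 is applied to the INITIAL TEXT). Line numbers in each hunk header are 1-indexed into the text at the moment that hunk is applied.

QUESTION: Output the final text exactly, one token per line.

Answer: gyv
gdw
ffoc
wvzct
sgvzi
kfas
nqaf
sdmix
kvu

Derivation:
Hunk 1: at line 1 remove [fss,kue] add [gdw,ffoc,wvzct] -> 8 lines: gyv gdw ffoc wvzct cqxp yor sdmix kvu
Hunk 2: at line 4 remove [yor] add [wzjm,eiq,nqaf] -> 10 lines: gyv gdw ffoc wvzct cqxp wzjm eiq nqaf sdmix kvu
Hunk 3: at line 4 remove [wzjm] add [xlib] -> 10 lines: gyv gdw ffoc wvzct cqxp xlib eiq nqaf sdmix kvu
Hunk 4: at line 3 remove [cqxp,xlib,eiq] add [sgvzi,kfas] -> 9 lines: gyv gdw ffoc wvzct sgvzi kfas nqaf sdmix kvu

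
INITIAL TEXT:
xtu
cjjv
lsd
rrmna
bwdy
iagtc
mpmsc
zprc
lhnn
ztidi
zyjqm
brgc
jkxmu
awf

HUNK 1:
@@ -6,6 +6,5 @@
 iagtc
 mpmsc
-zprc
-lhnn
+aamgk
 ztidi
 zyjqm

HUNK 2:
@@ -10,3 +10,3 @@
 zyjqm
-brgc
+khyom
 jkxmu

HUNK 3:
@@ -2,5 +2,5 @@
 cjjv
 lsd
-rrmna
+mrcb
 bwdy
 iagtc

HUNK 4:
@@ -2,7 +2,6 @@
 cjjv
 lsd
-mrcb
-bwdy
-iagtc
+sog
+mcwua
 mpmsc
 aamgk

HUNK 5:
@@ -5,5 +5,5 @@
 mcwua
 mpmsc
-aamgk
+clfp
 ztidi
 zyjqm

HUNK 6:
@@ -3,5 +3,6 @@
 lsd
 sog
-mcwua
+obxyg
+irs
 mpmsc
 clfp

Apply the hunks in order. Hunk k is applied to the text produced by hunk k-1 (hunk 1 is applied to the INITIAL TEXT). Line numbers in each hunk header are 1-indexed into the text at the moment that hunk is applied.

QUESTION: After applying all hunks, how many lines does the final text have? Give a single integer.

Answer: 13

Derivation:
Hunk 1: at line 6 remove [zprc,lhnn] add [aamgk] -> 13 lines: xtu cjjv lsd rrmna bwdy iagtc mpmsc aamgk ztidi zyjqm brgc jkxmu awf
Hunk 2: at line 10 remove [brgc] add [khyom] -> 13 lines: xtu cjjv lsd rrmna bwdy iagtc mpmsc aamgk ztidi zyjqm khyom jkxmu awf
Hunk 3: at line 2 remove [rrmna] add [mrcb] -> 13 lines: xtu cjjv lsd mrcb bwdy iagtc mpmsc aamgk ztidi zyjqm khyom jkxmu awf
Hunk 4: at line 2 remove [mrcb,bwdy,iagtc] add [sog,mcwua] -> 12 lines: xtu cjjv lsd sog mcwua mpmsc aamgk ztidi zyjqm khyom jkxmu awf
Hunk 5: at line 5 remove [aamgk] add [clfp] -> 12 lines: xtu cjjv lsd sog mcwua mpmsc clfp ztidi zyjqm khyom jkxmu awf
Hunk 6: at line 3 remove [mcwua] add [obxyg,irs] -> 13 lines: xtu cjjv lsd sog obxyg irs mpmsc clfp ztidi zyjqm khyom jkxmu awf
Final line count: 13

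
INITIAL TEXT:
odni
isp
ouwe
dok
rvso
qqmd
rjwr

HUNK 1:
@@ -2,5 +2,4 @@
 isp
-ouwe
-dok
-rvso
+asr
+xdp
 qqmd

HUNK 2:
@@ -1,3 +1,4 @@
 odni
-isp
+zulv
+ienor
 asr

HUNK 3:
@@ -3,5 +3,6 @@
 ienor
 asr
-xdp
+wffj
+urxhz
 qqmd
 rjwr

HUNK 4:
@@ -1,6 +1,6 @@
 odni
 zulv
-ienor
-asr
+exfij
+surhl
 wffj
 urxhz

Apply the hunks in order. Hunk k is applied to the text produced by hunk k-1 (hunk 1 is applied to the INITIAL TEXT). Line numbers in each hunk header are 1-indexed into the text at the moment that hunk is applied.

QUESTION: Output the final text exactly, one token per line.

Answer: odni
zulv
exfij
surhl
wffj
urxhz
qqmd
rjwr

Derivation:
Hunk 1: at line 2 remove [ouwe,dok,rvso] add [asr,xdp] -> 6 lines: odni isp asr xdp qqmd rjwr
Hunk 2: at line 1 remove [isp] add [zulv,ienor] -> 7 lines: odni zulv ienor asr xdp qqmd rjwr
Hunk 3: at line 3 remove [xdp] add [wffj,urxhz] -> 8 lines: odni zulv ienor asr wffj urxhz qqmd rjwr
Hunk 4: at line 1 remove [ienor,asr] add [exfij,surhl] -> 8 lines: odni zulv exfij surhl wffj urxhz qqmd rjwr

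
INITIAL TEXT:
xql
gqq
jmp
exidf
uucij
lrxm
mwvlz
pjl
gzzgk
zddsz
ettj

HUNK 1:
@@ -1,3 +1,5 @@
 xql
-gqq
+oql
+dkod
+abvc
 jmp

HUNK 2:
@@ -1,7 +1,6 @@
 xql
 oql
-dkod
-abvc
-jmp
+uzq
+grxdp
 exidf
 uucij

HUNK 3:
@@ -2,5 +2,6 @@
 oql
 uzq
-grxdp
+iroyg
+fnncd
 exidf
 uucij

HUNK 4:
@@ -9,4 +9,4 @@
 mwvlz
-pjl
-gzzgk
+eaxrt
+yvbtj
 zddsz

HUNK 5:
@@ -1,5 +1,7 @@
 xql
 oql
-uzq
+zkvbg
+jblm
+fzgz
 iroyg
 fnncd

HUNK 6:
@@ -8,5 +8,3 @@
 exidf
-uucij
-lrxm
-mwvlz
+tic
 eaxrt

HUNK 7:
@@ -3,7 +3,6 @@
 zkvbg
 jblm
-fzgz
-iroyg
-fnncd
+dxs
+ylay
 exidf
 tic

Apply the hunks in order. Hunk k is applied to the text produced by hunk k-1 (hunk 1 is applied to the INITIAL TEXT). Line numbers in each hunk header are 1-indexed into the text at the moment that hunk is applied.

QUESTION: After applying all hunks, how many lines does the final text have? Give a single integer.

Hunk 1: at line 1 remove [gqq] add [oql,dkod,abvc] -> 13 lines: xql oql dkod abvc jmp exidf uucij lrxm mwvlz pjl gzzgk zddsz ettj
Hunk 2: at line 1 remove [dkod,abvc,jmp] add [uzq,grxdp] -> 12 lines: xql oql uzq grxdp exidf uucij lrxm mwvlz pjl gzzgk zddsz ettj
Hunk 3: at line 2 remove [grxdp] add [iroyg,fnncd] -> 13 lines: xql oql uzq iroyg fnncd exidf uucij lrxm mwvlz pjl gzzgk zddsz ettj
Hunk 4: at line 9 remove [pjl,gzzgk] add [eaxrt,yvbtj] -> 13 lines: xql oql uzq iroyg fnncd exidf uucij lrxm mwvlz eaxrt yvbtj zddsz ettj
Hunk 5: at line 1 remove [uzq] add [zkvbg,jblm,fzgz] -> 15 lines: xql oql zkvbg jblm fzgz iroyg fnncd exidf uucij lrxm mwvlz eaxrt yvbtj zddsz ettj
Hunk 6: at line 8 remove [uucij,lrxm,mwvlz] add [tic] -> 13 lines: xql oql zkvbg jblm fzgz iroyg fnncd exidf tic eaxrt yvbtj zddsz ettj
Hunk 7: at line 3 remove [fzgz,iroyg,fnncd] add [dxs,ylay] -> 12 lines: xql oql zkvbg jblm dxs ylay exidf tic eaxrt yvbtj zddsz ettj
Final line count: 12

Answer: 12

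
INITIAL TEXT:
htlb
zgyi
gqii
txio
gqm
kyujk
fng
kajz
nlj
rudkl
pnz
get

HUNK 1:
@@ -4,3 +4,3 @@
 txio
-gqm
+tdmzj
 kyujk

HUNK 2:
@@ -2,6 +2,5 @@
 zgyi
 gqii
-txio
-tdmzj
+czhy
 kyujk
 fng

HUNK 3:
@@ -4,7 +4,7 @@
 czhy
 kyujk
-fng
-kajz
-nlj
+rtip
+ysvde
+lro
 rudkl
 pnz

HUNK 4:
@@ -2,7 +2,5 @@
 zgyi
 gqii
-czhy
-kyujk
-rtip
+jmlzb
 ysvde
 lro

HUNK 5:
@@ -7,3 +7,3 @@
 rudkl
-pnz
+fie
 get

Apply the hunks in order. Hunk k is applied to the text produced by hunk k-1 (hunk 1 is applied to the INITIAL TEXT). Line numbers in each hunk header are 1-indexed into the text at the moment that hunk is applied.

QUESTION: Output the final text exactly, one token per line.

Hunk 1: at line 4 remove [gqm] add [tdmzj] -> 12 lines: htlb zgyi gqii txio tdmzj kyujk fng kajz nlj rudkl pnz get
Hunk 2: at line 2 remove [txio,tdmzj] add [czhy] -> 11 lines: htlb zgyi gqii czhy kyujk fng kajz nlj rudkl pnz get
Hunk 3: at line 4 remove [fng,kajz,nlj] add [rtip,ysvde,lro] -> 11 lines: htlb zgyi gqii czhy kyujk rtip ysvde lro rudkl pnz get
Hunk 4: at line 2 remove [czhy,kyujk,rtip] add [jmlzb] -> 9 lines: htlb zgyi gqii jmlzb ysvde lro rudkl pnz get
Hunk 5: at line 7 remove [pnz] add [fie] -> 9 lines: htlb zgyi gqii jmlzb ysvde lro rudkl fie get

Answer: htlb
zgyi
gqii
jmlzb
ysvde
lro
rudkl
fie
get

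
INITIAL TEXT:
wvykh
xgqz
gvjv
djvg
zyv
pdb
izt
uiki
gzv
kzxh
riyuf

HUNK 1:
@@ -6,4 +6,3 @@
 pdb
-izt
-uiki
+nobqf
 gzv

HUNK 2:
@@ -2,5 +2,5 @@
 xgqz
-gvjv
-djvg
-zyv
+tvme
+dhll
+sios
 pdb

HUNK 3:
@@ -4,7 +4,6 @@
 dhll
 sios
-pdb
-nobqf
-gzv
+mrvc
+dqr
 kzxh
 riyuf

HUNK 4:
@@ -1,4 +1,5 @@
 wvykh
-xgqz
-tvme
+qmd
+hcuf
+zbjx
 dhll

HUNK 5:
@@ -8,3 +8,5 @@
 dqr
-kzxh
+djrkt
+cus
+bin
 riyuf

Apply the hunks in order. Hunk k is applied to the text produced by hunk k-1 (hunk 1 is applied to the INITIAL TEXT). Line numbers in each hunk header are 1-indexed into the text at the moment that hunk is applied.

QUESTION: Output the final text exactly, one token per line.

Answer: wvykh
qmd
hcuf
zbjx
dhll
sios
mrvc
dqr
djrkt
cus
bin
riyuf

Derivation:
Hunk 1: at line 6 remove [izt,uiki] add [nobqf] -> 10 lines: wvykh xgqz gvjv djvg zyv pdb nobqf gzv kzxh riyuf
Hunk 2: at line 2 remove [gvjv,djvg,zyv] add [tvme,dhll,sios] -> 10 lines: wvykh xgqz tvme dhll sios pdb nobqf gzv kzxh riyuf
Hunk 3: at line 4 remove [pdb,nobqf,gzv] add [mrvc,dqr] -> 9 lines: wvykh xgqz tvme dhll sios mrvc dqr kzxh riyuf
Hunk 4: at line 1 remove [xgqz,tvme] add [qmd,hcuf,zbjx] -> 10 lines: wvykh qmd hcuf zbjx dhll sios mrvc dqr kzxh riyuf
Hunk 5: at line 8 remove [kzxh] add [djrkt,cus,bin] -> 12 lines: wvykh qmd hcuf zbjx dhll sios mrvc dqr djrkt cus bin riyuf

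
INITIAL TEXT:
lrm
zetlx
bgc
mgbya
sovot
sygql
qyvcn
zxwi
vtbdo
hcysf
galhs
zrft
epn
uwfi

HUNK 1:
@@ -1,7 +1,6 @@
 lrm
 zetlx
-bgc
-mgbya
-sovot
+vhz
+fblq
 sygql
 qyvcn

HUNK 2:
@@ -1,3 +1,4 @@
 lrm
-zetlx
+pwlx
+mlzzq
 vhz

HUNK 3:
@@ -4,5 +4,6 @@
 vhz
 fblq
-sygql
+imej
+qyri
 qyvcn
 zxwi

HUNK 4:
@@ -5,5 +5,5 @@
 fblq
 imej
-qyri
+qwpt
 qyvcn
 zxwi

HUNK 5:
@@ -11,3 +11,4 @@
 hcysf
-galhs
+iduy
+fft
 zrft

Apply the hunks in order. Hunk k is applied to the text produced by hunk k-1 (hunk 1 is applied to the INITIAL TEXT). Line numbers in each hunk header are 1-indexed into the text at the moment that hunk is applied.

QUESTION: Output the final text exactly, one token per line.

Hunk 1: at line 1 remove [bgc,mgbya,sovot] add [vhz,fblq] -> 13 lines: lrm zetlx vhz fblq sygql qyvcn zxwi vtbdo hcysf galhs zrft epn uwfi
Hunk 2: at line 1 remove [zetlx] add [pwlx,mlzzq] -> 14 lines: lrm pwlx mlzzq vhz fblq sygql qyvcn zxwi vtbdo hcysf galhs zrft epn uwfi
Hunk 3: at line 4 remove [sygql] add [imej,qyri] -> 15 lines: lrm pwlx mlzzq vhz fblq imej qyri qyvcn zxwi vtbdo hcysf galhs zrft epn uwfi
Hunk 4: at line 5 remove [qyri] add [qwpt] -> 15 lines: lrm pwlx mlzzq vhz fblq imej qwpt qyvcn zxwi vtbdo hcysf galhs zrft epn uwfi
Hunk 5: at line 11 remove [galhs] add [iduy,fft] -> 16 lines: lrm pwlx mlzzq vhz fblq imej qwpt qyvcn zxwi vtbdo hcysf iduy fft zrft epn uwfi

Answer: lrm
pwlx
mlzzq
vhz
fblq
imej
qwpt
qyvcn
zxwi
vtbdo
hcysf
iduy
fft
zrft
epn
uwfi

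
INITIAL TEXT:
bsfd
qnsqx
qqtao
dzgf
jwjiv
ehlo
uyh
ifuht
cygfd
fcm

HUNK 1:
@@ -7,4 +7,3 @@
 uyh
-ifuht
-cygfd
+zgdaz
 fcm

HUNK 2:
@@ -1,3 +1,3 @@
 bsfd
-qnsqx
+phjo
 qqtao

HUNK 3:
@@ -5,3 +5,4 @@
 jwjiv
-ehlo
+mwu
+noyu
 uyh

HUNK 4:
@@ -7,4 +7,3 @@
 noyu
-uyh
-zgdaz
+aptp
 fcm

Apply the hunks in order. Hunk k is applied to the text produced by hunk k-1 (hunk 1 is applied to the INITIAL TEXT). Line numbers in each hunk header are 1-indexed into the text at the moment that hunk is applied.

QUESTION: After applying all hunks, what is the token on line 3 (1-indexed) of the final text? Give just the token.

Answer: qqtao

Derivation:
Hunk 1: at line 7 remove [ifuht,cygfd] add [zgdaz] -> 9 lines: bsfd qnsqx qqtao dzgf jwjiv ehlo uyh zgdaz fcm
Hunk 2: at line 1 remove [qnsqx] add [phjo] -> 9 lines: bsfd phjo qqtao dzgf jwjiv ehlo uyh zgdaz fcm
Hunk 3: at line 5 remove [ehlo] add [mwu,noyu] -> 10 lines: bsfd phjo qqtao dzgf jwjiv mwu noyu uyh zgdaz fcm
Hunk 4: at line 7 remove [uyh,zgdaz] add [aptp] -> 9 lines: bsfd phjo qqtao dzgf jwjiv mwu noyu aptp fcm
Final line 3: qqtao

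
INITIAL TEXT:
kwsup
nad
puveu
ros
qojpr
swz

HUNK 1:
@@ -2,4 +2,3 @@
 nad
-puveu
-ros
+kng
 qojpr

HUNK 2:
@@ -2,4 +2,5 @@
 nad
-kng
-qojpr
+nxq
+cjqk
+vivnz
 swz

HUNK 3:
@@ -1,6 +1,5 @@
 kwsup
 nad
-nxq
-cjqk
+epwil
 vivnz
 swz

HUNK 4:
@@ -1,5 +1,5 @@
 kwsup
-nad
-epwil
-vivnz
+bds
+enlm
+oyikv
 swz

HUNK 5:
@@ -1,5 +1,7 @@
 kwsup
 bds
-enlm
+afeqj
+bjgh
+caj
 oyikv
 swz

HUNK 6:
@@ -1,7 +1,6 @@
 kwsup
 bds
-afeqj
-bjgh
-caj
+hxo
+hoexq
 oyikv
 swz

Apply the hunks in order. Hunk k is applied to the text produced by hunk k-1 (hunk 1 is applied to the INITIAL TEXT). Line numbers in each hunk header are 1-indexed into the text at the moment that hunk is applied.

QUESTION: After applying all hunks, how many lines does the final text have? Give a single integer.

Hunk 1: at line 2 remove [puveu,ros] add [kng] -> 5 lines: kwsup nad kng qojpr swz
Hunk 2: at line 2 remove [kng,qojpr] add [nxq,cjqk,vivnz] -> 6 lines: kwsup nad nxq cjqk vivnz swz
Hunk 3: at line 1 remove [nxq,cjqk] add [epwil] -> 5 lines: kwsup nad epwil vivnz swz
Hunk 4: at line 1 remove [nad,epwil,vivnz] add [bds,enlm,oyikv] -> 5 lines: kwsup bds enlm oyikv swz
Hunk 5: at line 1 remove [enlm] add [afeqj,bjgh,caj] -> 7 lines: kwsup bds afeqj bjgh caj oyikv swz
Hunk 6: at line 1 remove [afeqj,bjgh,caj] add [hxo,hoexq] -> 6 lines: kwsup bds hxo hoexq oyikv swz
Final line count: 6

Answer: 6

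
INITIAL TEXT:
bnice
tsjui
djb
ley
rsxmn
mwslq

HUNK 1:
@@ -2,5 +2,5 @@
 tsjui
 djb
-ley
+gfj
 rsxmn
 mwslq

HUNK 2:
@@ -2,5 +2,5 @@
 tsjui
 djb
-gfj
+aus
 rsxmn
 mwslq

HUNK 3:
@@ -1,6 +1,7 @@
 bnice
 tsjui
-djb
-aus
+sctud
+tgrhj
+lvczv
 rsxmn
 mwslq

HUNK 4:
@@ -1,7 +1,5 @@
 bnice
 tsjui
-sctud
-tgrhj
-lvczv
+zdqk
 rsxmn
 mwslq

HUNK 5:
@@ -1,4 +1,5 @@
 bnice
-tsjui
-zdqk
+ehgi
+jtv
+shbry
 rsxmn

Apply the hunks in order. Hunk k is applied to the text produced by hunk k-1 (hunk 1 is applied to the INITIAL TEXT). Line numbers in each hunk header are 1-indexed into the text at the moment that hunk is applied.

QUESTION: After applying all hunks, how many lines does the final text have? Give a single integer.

Answer: 6

Derivation:
Hunk 1: at line 2 remove [ley] add [gfj] -> 6 lines: bnice tsjui djb gfj rsxmn mwslq
Hunk 2: at line 2 remove [gfj] add [aus] -> 6 lines: bnice tsjui djb aus rsxmn mwslq
Hunk 3: at line 1 remove [djb,aus] add [sctud,tgrhj,lvczv] -> 7 lines: bnice tsjui sctud tgrhj lvczv rsxmn mwslq
Hunk 4: at line 1 remove [sctud,tgrhj,lvczv] add [zdqk] -> 5 lines: bnice tsjui zdqk rsxmn mwslq
Hunk 5: at line 1 remove [tsjui,zdqk] add [ehgi,jtv,shbry] -> 6 lines: bnice ehgi jtv shbry rsxmn mwslq
Final line count: 6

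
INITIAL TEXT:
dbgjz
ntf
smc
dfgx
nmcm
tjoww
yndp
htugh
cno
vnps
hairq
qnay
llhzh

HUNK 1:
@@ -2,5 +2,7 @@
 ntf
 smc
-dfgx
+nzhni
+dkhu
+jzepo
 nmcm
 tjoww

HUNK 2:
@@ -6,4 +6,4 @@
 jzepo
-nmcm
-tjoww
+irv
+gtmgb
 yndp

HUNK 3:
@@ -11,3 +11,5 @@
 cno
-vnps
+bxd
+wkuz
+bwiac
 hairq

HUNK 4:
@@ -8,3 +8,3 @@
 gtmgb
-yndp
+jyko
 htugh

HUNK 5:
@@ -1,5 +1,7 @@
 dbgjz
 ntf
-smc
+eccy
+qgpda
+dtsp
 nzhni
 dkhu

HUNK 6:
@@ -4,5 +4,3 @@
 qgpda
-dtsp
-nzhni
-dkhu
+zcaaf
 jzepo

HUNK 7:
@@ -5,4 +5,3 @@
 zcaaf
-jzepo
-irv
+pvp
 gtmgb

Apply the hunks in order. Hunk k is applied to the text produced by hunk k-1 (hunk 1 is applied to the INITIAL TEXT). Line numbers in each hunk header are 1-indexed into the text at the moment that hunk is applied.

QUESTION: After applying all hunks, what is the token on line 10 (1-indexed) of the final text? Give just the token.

Answer: cno

Derivation:
Hunk 1: at line 2 remove [dfgx] add [nzhni,dkhu,jzepo] -> 15 lines: dbgjz ntf smc nzhni dkhu jzepo nmcm tjoww yndp htugh cno vnps hairq qnay llhzh
Hunk 2: at line 6 remove [nmcm,tjoww] add [irv,gtmgb] -> 15 lines: dbgjz ntf smc nzhni dkhu jzepo irv gtmgb yndp htugh cno vnps hairq qnay llhzh
Hunk 3: at line 11 remove [vnps] add [bxd,wkuz,bwiac] -> 17 lines: dbgjz ntf smc nzhni dkhu jzepo irv gtmgb yndp htugh cno bxd wkuz bwiac hairq qnay llhzh
Hunk 4: at line 8 remove [yndp] add [jyko] -> 17 lines: dbgjz ntf smc nzhni dkhu jzepo irv gtmgb jyko htugh cno bxd wkuz bwiac hairq qnay llhzh
Hunk 5: at line 1 remove [smc] add [eccy,qgpda,dtsp] -> 19 lines: dbgjz ntf eccy qgpda dtsp nzhni dkhu jzepo irv gtmgb jyko htugh cno bxd wkuz bwiac hairq qnay llhzh
Hunk 6: at line 4 remove [dtsp,nzhni,dkhu] add [zcaaf] -> 17 lines: dbgjz ntf eccy qgpda zcaaf jzepo irv gtmgb jyko htugh cno bxd wkuz bwiac hairq qnay llhzh
Hunk 7: at line 5 remove [jzepo,irv] add [pvp] -> 16 lines: dbgjz ntf eccy qgpda zcaaf pvp gtmgb jyko htugh cno bxd wkuz bwiac hairq qnay llhzh
Final line 10: cno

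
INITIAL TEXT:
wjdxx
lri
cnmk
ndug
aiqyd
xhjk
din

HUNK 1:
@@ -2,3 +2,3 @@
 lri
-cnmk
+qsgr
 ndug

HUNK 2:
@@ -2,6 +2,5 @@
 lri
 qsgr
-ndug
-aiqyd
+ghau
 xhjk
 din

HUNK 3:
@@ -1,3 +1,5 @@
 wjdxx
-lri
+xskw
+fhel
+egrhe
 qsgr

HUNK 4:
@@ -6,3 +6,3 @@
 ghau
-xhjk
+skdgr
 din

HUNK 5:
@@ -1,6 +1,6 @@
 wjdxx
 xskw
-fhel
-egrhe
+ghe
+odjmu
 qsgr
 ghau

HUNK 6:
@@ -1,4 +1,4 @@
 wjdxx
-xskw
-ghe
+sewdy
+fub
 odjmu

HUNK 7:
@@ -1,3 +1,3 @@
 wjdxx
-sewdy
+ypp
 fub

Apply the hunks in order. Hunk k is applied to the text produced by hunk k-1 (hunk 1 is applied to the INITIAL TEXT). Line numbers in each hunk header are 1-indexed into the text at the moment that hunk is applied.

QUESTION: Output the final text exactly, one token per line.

Hunk 1: at line 2 remove [cnmk] add [qsgr] -> 7 lines: wjdxx lri qsgr ndug aiqyd xhjk din
Hunk 2: at line 2 remove [ndug,aiqyd] add [ghau] -> 6 lines: wjdxx lri qsgr ghau xhjk din
Hunk 3: at line 1 remove [lri] add [xskw,fhel,egrhe] -> 8 lines: wjdxx xskw fhel egrhe qsgr ghau xhjk din
Hunk 4: at line 6 remove [xhjk] add [skdgr] -> 8 lines: wjdxx xskw fhel egrhe qsgr ghau skdgr din
Hunk 5: at line 1 remove [fhel,egrhe] add [ghe,odjmu] -> 8 lines: wjdxx xskw ghe odjmu qsgr ghau skdgr din
Hunk 6: at line 1 remove [xskw,ghe] add [sewdy,fub] -> 8 lines: wjdxx sewdy fub odjmu qsgr ghau skdgr din
Hunk 7: at line 1 remove [sewdy] add [ypp] -> 8 lines: wjdxx ypp fub odjmu qsgr ghau skdgr din

Answer: wjdxx
ypp
fub
odjmu
qsgr
ghau
skdgr
din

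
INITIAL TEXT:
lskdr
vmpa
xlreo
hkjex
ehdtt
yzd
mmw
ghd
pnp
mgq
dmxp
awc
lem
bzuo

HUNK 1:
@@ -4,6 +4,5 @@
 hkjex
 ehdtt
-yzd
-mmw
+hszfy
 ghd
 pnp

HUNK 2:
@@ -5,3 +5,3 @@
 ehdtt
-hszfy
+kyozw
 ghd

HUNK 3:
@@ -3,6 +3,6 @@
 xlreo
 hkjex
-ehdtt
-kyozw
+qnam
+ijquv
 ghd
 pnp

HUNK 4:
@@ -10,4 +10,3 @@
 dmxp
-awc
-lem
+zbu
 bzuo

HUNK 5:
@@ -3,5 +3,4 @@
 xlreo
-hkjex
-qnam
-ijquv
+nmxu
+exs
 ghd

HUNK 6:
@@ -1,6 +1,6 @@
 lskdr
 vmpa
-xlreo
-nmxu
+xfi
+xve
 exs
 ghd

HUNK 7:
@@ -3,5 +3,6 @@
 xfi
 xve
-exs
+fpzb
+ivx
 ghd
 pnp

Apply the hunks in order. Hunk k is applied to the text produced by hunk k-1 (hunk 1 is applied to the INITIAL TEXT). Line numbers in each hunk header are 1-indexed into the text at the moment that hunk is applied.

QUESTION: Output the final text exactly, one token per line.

Hunk 1: at line 4 remove [yzd,mmw] add [hszfy] -> 13 lines: lskdr vmpa xlreo hkjex ehdtt hszfy ghd pnp mgq dmxp awc lem bzuo
Hunk 2: at line 5 remove [hszfy] add [kyozw] -> 13 lines: lskdr vmpa xlreo hkjex ehdtt kyozw ghd pnp mgq dmxp awc lem bzuo
Hunk 3: at line 3 remove [ehdtt,kyozw] add [qnam,ijquv] -> 13 lines: lskdr vmpa xlreo hkjex qnam ijquv ghd pnp mgq dmxp awc lem bzuo
Hunk 4: at line 10 remove [awc,lem] add [zbu] -> 12 lines: lskdr vmpa xlreo hkjex qnam ijquv ghd pnp mgq dmxp zbu bzuo
Hunk 5: at line 3 remove [hkjex,qnam,ijquv] add [nmxu,exs] -> 11 lines: lskdr vmpa xlreo nmxu exs ghd pnp mgq dmxp zbu bzuo
Hunk 6: at line 1 remove [xlreo,nmxu] add [xfi,xve] -> 11 lines: lskdr vmpa xfi xve exs ghd pnp mgq dmxp zbu bzuo
Hunk 7: at line 3 remove [exs] add [fpzb,ivx] -> 12 lines: lskdr vmpa xfi xve fpzb ivx ghd pnp mgq dmxp zbu bzuo

Answer: lskdr
vmpa
xfi
xve
fpzb
ivx
ghd
pnp
mgq
dmxp
zbu
bzuo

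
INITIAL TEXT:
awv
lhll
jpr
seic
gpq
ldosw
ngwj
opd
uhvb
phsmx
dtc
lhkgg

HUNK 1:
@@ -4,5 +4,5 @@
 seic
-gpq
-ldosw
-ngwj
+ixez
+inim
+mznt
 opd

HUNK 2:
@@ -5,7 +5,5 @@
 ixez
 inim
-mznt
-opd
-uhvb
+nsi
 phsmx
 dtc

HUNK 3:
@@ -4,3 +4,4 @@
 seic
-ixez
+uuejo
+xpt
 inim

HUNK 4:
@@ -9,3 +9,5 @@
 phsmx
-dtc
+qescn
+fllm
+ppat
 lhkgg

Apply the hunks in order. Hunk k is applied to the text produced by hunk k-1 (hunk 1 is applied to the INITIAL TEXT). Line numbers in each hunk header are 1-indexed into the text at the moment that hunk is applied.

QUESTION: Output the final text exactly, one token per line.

Answer: awv
lhll
jpr
seic
uuejo
xpt
inim
nsi
phsmx
qescn
fllm
ppat
lhkgg

Derivation:
Hunk 1: at line 4 remove [gpq,ldosw,ngwj] add [ixez,inim,mznt] -> 12 lines: awv lhll jpr seic ixez inim mznt opd uhvb phsmx dtc lhkgg
Hunk 2: at line 5 remove [mznt,opd,uhvb] add [nsi] -> 10 lines: awv lhll jpr seic ixez inim nsi phsmx dtc lhkgg
Hunk 3: at line 4 remove [ixez] add [uuejo,xpt] -> 11 lines: awv lhll jpr seic uuejo xpt inim nsi phsmx dtc lhkgg
Hunk 4: at line 9 remove [dtc] add [qescn,fllm,ppat] -> 13 lines: awv lhll jpr seic uuejo xpt inim nsi phsmx qescn fllm ppat lhkgg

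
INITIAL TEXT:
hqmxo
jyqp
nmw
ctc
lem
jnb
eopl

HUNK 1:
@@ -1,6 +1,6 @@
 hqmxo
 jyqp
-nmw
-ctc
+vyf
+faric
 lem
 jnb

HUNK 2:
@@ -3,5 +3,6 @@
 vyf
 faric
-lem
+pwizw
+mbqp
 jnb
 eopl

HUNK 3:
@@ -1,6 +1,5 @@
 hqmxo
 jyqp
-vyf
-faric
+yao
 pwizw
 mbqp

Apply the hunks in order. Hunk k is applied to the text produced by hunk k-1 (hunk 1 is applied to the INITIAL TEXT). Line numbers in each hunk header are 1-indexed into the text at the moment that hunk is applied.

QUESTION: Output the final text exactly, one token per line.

Answer: hqmxo
jyqp
yao
pwizw
mbqp
jnb
eopl

Derivation:
Hunk 1: at line 1 remove [nmw,ctc] add [vyf,faric] -> 7 lines: hqmxo jyqp vyf faric lem jnb eopl
Hunk 2: at line 3 remove [lem] add [pwizw,mbqp] -> 8 lines: hqmxo jyqp vyf faric pwizw mbqp jnb eopl
Hunk 3: at line 1 remove [vyf,faric] add [yao] -> 7 lines: hqmxo jyqp yao pwizw mbqp jnb eopl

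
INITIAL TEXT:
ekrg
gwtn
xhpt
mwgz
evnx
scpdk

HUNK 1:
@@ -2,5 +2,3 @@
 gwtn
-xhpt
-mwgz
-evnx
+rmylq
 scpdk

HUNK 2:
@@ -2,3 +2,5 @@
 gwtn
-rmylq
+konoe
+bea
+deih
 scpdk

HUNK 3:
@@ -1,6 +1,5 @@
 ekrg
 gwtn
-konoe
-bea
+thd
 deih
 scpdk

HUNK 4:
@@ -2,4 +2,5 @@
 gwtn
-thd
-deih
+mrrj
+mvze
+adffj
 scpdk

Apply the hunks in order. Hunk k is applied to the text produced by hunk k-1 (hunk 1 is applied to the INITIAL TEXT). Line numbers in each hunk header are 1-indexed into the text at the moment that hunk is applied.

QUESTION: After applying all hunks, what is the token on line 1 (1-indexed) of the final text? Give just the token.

Hunk 1: at line 2 remove [xhpt,mwgz,evnx] add [rmylq] -> 4 lines: ekrg gwtn rmylq scpdk
Hunk 2: at line 2 remove [rmylq] add [konoe,bea,deih] -> 6 lines: ekrg gwtn konoe bea deih scpdk
Hunk 3: at line 1 remove [konoe,bea] add [thd] -> 5 lines: ekrg gwtn thd deih scpdk
Hunk 4: at line 2 remove [thd,deih] add [mrrj,mvze,adffj] -> 6 lines: ekrg gwtn mrrj mvze adffj scpdk
Final line 1: ekrg

Answer: ekrg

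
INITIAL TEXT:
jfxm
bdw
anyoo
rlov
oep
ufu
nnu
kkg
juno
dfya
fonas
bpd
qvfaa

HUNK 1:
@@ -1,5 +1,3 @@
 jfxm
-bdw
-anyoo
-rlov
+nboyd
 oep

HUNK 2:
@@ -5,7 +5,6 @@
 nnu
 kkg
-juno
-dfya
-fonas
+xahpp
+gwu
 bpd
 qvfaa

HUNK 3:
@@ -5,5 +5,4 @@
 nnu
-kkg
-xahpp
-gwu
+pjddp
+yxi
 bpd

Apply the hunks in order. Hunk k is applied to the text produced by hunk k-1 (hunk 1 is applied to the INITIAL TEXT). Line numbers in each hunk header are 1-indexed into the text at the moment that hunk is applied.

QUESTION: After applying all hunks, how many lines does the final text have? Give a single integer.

Answer: 9

Derivation:
Hunk 1: at line 1 remove [bdw,anyoo,rlov] add [nboyd] -> 11 lines: jfxm nboyd oep ufu nnu kkg juno dfya fonas bpd qvfaa
Hunk 2: at line 5 remove [juno,dfya,fonas] add [xahpp,gwu] -> 10 lines: jfxm nboyd oep ufu nnu kkg xahpp gwu bpd qvfaa
Hunk 3: at line 5 remove [kkg,xahpp,gwu] add [pjddp,yxi] -> 9 lines: jfxm nboyd oep ufu nnu pjddp yxi bpd qvfaa
Final line count: 9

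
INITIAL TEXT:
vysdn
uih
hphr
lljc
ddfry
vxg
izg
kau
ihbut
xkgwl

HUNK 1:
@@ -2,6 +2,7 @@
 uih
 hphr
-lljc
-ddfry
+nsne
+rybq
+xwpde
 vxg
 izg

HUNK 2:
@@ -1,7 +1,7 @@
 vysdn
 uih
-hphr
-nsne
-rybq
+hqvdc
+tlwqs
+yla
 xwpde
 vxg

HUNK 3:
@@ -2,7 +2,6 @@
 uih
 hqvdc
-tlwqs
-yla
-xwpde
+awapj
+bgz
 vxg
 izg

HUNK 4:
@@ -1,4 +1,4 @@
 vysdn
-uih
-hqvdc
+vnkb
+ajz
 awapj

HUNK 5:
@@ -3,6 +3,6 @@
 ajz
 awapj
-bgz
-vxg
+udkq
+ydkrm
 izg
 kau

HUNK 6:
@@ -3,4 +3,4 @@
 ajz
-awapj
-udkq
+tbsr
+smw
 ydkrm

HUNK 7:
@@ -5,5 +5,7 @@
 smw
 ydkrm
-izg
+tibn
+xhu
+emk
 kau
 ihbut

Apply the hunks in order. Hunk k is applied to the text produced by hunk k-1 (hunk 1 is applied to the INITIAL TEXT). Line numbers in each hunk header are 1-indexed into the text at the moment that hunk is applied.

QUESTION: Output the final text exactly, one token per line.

Answer: vysdn
vnkb
ajz
tbsr
smw
ydkrm
tibn
xhu
emk
kau
ihbut
xkgwl

Derivation:
Hunk 1: at line 2 remove [lljc,ddfry] add [nsne,rybq,xwpde] -> 11 lines: vysdn uih hphr nsne rybq xwpde vxg izg kau ihbut xkgwl
Hunk 2: at line 1 remove [hphr,nsne,rybq] add [hqvdc,tlwqs,yla] -> 11 lines: vysdn uih hqvdc tlwqs yla xwpde vxg izg kau ihbut xkgwl
Hunk 3: at line 2 remove [tlwqs,yla,xwpde] add [awapj,bgz] -> 10 lines: vysdn uih hqvdc awapj bgz vxg izg kau ihbut xkgwl
Hunk 4: at line 1 remove [uih,hqvdc] add [vnkb,ajz] -> 10 lines: vysdn vnkb ajz awapj bgz vxg izg kau ihbut xkgwl
Hunk 5: at line 3 remove [bgz,vxg] add [udkq,ydkrm] -> 10 lines: vysdn vnkb ajz awapj udkq ydkrm izg kau ihbut xkgwl
Hunk 6: at line 3 remove [awapj,udkq] add [tbsr,smw] -> 10 lines: vysdn vnkb ajz tbsr smw ydkrm izg kau ihbut xkgwl
Hunk 7: at line 5 remove [izg] add [tibn,xhu,emk] -> 12 lines: vysdn vnkb ajz tbsr smw ydkrm tibn xhu emk kau ihbut xkgwl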